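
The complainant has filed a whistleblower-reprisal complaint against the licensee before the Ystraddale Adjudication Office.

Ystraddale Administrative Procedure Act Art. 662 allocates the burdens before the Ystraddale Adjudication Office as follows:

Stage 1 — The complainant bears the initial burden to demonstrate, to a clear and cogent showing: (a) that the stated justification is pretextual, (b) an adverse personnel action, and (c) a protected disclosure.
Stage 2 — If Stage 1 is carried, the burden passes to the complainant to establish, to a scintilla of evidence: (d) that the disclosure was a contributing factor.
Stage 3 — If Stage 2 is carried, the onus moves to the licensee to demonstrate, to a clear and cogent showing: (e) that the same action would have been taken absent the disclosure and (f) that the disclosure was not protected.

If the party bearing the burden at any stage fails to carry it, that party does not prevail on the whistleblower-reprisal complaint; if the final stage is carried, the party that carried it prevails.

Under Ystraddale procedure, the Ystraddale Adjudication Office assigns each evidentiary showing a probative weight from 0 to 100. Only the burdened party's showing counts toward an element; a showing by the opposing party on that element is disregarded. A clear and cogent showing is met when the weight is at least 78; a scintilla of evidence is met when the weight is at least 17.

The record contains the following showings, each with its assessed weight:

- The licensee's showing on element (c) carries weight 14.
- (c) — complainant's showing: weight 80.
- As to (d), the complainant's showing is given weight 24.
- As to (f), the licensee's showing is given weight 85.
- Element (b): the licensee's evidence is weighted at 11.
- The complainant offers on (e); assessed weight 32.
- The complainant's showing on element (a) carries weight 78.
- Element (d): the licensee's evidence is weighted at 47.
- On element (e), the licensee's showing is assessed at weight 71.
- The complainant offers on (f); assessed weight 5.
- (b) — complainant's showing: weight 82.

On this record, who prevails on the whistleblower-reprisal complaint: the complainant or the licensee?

Stage 1 — burden on complainant; standard: a clear and cogent showing (weight is at least 78).
    (a): 78 ≥ 78 [met]
    (b): 82 (licensee's 11 disregarded) ≥ 78 [met]
    (c): 80 (licensee's 14 disregarded) ≥ 78 [met]
  All elements met. The complainant retains the burden for Stage 2.
Stage 2 — burden on complainant; standard: a scintilla of evidence (weight is at least 17).
    (d): 24 (licensee's 47 disregarded) ≥ 17 [met]
  All elements met. The burden passes to the licensee.
Stage 3 — burden on licensee; standard: a clear and cogent showing (weight is at least 78).
    (e): 71 (complainant's 32 disregarded) < 78 [not met]
    (f): 85 (complainant's 5 disregarded) ≥ 78 [met]
  Not every element is met, so the licensee fails to carry Stage 3.
So the complainant prevails.

complainant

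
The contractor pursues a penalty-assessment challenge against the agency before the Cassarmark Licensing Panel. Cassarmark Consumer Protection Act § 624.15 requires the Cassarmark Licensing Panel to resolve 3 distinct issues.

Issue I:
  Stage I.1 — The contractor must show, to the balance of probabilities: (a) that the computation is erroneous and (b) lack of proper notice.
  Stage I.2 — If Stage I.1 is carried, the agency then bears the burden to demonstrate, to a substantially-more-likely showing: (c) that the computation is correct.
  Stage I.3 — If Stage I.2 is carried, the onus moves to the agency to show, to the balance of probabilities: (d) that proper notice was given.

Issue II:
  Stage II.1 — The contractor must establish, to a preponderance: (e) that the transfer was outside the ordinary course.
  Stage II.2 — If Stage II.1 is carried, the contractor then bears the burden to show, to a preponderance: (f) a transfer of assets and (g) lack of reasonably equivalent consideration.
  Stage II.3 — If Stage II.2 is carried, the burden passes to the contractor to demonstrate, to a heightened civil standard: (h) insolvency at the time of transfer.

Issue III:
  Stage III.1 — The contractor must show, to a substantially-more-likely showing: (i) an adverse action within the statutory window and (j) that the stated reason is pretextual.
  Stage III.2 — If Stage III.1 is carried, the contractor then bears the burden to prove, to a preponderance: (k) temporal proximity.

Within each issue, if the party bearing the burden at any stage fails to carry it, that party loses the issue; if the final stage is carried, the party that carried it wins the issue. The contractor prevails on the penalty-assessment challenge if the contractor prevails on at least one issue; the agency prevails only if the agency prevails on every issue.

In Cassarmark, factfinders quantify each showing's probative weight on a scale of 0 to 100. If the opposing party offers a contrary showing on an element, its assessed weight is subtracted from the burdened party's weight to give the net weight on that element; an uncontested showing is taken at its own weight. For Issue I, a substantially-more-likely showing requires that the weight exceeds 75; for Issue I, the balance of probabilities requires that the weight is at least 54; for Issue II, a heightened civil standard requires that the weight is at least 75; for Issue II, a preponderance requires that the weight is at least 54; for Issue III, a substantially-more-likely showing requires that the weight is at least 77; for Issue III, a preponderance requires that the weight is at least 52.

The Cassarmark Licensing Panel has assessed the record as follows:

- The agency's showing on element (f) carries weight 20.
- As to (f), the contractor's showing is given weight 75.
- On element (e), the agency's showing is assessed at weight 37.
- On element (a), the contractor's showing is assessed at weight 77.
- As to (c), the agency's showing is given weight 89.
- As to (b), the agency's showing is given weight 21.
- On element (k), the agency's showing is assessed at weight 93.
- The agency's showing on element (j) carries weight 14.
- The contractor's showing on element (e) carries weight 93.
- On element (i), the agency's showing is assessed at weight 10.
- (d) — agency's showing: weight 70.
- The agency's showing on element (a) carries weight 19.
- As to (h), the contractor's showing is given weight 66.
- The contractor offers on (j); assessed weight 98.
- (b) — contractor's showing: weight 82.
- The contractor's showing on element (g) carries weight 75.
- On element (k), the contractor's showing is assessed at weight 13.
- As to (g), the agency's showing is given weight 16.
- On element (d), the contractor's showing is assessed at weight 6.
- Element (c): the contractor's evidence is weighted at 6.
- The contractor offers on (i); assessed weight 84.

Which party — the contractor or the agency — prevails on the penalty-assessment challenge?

— Issue I —
At Stage I.1 the contractor must meet the balance of probabilities (weight is at least 54): on (a) the weight is 77 less the opposing 19 gives net 58, ≥ 54, so (a) meets the standard; on (b) the weight is 82 less the opposing 21 gives net 61, which does reach 54, so (b) meets the standard.
  Stage I.1 is satisfied; the onus moves to the agency.
At Stage I.2 the agency must meet a substantially-more-likely showing (weight exceeds 75): on (c) the weight is 89 less the opposing 6 gives net 83, > 75, so (c) meets the standard.
  Stage I.2 carried; the burden remains with the agency.
At Stage I.3 the agency must meet the balance of probabilities (weight is at least 54): on (d) the weight is 70 less the opposing 6 gives net 64, ≥ 54, so (d) meets the standard.
  Stage I.3 carried; the final stage is satisfied.
Every stage carried; the agency prevails on this issue.
— Issue II —
Stage II.1 — burden on contractor; standard: a preponderance (weight is at least 54).
    (e): 93 − 37 = 56 ≥ 54 [met]
  Stage II.1 carried; the burden remains with the contractor.
Stage II.2 — burden on contractor; standard: a preponderance (weight is at least 54).
    (f): 75 − 20 = 55 ≥ 54 [met]
    (g): 75 − 16 = 59 ≥ 54 [met]
  Stage II.2 carried; the burden remains with the contractor.
Stage II.3 — burden on contractor; standard: a heightened civil standard (weight is at least 75).
    (h): 66 < 75 [not met]
  The contractor does not carry Stage II.3.
So the agency prevails on this issue.
— Issue III —
At Stage III.1 the contractor must meet a substantially-more-likely showing (weight is at least 77): on (i) the weight is 84 less the opposing 10 gives net 74, which does not reach 77, so (i) does not meet the standard; on (j) the weight is 98 less the opposing 14 gives net 84, ≥ 77, so (j) meets the standard.
  The contractor does not carry Stage III.1.
The agency prevails on this issue.
Per-issue: Issue I → agency; Issue II → agency; Issue III → agency. The contractor must prevail on at least one issue; overall, the agency prevails.

agency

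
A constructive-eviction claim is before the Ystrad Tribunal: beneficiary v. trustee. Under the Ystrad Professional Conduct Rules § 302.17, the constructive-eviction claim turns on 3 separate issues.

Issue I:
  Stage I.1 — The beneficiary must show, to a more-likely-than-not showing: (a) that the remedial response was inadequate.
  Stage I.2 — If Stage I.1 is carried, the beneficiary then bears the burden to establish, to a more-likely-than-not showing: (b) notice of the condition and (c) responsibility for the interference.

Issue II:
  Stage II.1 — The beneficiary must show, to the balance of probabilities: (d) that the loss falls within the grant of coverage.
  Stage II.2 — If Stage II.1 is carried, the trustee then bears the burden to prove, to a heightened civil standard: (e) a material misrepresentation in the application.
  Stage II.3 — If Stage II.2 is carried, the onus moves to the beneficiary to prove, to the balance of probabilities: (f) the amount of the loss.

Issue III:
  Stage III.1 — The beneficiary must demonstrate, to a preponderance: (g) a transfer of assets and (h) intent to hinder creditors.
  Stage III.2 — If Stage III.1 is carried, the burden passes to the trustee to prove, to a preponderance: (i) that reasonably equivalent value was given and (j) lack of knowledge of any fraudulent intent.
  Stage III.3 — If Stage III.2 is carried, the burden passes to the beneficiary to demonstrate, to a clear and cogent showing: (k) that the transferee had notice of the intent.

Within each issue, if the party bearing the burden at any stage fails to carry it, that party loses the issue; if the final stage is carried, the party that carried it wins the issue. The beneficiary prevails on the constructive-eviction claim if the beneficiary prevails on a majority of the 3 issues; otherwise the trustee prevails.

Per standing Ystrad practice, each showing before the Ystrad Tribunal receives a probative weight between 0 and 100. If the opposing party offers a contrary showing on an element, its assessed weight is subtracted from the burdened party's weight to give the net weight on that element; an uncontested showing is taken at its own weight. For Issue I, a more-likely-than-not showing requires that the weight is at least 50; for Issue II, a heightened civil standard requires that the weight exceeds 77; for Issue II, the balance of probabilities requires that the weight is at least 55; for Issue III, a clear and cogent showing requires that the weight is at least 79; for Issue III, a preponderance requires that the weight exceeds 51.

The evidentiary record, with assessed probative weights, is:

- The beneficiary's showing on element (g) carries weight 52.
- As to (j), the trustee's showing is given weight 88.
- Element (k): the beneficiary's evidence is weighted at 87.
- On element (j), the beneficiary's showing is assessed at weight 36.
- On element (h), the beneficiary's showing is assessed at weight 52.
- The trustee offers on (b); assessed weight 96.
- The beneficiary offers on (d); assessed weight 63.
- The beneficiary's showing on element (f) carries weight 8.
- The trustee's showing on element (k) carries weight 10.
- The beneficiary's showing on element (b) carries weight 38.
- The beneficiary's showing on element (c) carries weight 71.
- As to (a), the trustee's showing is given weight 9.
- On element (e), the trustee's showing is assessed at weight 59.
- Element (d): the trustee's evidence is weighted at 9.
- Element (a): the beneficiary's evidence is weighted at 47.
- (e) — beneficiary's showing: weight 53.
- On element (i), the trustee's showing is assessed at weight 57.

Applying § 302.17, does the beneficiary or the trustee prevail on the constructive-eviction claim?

— Issue I —
At Stage I.1 the beneficiary must meet a more-likely-than-not showing (weight is at least 50): on (a) the weight is 47 less the opposing 9 gives net 38, < 50, so (a) does not meet the standard.
  Not every element is met, so the beneficiary fails to carry Stage I.1.
The analysis ends at Stage I.1; the trustee prevails on this issue.
— Issue II —
Stage II.1 — burden on beneficiary; standard: the balance of probabilities (weight is at least 55).
    (d): 63 − 9 = 54 < 55 [not met]
  The beneficiary does not carry Stage II.1.
So the trustee prevails on this issue.
— Issue III —
At Stage III.1 the beneficiary must meet a preponderance (weight exceeds 51): on (g) the weight is 52, which does exceed 51, so (g) meets the standard; on (h) the weight is 52, > 51, so (h) meets the standard.
  The beneficiary carries Stage III.1; the trustee now bears the burden.
At Stage III.2 the trustee must meet a preponderance (weight exceeds 51): on (i) the weight is 57, > 51, so (i) meets the standard; on (j) the weight is 88 less the opposing 36 gives net 52, > 51, so (j) meets the standard.
  Stage III.2 is satisfied; the onus moves to the beneficiary.
At Stage III.3 the beneficiary must meet a clear and cogent showing (weight is at least 79): on (k) the weight is 87 less the opposing 10 gives net 77, < 79, so (k) does not meet the standard.
  Stage III.3 not carried; the beneficiary fails its burden.
So the trustee prevails on this issue.
Per-issue: Issue I → trustee; Issue II → trustee; Issue III → trustee. The beneficiary must prevail on a majority of issues; overall, the trustee prevails.

trustee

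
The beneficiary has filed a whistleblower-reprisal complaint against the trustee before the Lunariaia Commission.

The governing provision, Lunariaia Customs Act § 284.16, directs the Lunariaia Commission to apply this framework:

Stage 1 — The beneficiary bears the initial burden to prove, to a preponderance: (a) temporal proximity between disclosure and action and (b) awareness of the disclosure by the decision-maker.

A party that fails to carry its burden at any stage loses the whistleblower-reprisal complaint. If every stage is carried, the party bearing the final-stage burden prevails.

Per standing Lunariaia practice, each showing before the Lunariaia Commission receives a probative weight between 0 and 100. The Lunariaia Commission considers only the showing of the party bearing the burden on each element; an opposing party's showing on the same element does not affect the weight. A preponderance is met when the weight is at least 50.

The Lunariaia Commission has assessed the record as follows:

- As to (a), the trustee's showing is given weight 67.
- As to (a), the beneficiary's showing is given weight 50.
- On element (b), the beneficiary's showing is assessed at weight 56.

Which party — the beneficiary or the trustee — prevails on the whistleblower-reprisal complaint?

Stage 1 — burden on beneficiary; standard: a preponderance (weight is at least 50).
    (a): 50 (trustee's 67 disregarded) ≥ 50 [met]
    (b): 56 ≥ 50 [met]
  Stage 1 carried; the final stage is satisfied.
Every stage carried; the beneficiary prevails.

beneficiary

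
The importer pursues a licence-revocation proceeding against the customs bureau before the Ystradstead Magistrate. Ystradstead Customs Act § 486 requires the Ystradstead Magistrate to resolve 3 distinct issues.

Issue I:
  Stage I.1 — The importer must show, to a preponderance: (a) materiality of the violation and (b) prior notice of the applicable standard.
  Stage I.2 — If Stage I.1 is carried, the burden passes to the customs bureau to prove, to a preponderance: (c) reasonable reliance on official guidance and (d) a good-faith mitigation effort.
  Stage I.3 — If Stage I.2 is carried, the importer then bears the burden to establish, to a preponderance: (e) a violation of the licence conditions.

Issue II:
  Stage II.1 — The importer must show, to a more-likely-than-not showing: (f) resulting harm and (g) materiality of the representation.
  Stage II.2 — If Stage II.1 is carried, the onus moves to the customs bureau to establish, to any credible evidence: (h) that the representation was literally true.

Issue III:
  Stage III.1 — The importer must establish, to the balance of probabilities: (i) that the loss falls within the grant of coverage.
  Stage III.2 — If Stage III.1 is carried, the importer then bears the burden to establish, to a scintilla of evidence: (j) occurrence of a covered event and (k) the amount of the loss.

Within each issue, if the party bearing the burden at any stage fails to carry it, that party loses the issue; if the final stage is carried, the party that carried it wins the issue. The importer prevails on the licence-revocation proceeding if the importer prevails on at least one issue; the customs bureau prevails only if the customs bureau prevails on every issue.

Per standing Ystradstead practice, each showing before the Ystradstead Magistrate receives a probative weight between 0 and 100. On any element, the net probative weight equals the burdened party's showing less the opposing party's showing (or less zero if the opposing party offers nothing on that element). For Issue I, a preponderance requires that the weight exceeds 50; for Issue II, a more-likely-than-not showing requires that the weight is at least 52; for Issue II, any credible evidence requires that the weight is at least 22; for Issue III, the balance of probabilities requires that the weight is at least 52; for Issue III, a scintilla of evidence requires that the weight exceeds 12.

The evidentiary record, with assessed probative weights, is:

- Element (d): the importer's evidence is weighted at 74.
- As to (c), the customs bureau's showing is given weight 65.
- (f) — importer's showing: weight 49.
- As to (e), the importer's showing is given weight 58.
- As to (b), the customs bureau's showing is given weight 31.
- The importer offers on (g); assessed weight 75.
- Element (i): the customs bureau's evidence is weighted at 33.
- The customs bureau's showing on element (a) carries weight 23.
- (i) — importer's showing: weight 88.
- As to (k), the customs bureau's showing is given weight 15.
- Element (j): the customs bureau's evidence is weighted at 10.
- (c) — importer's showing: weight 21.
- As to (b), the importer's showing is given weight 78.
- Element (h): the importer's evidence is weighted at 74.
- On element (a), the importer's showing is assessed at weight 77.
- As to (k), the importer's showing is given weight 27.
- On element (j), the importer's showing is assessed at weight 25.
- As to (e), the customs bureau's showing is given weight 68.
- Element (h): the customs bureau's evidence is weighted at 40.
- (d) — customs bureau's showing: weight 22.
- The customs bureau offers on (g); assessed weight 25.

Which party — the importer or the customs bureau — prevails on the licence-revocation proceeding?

customs bureau

— Issue I —
At Stage I.1 the importer must meet a preponderance (weight exceeds 50): on (a) the weight is 77 less the opposing 23 gives net 54, which does exceed 50, so (a) meets the standard; on (b) the weight is 78 less the opposing 31 gives net 47, which does not exceed 50, so (b) does not meet the standard.
  Stage I.1 not carried; the importer fails its burden.
So the customs bureau prevails on this issue.
— Issue II —
Stage II.1 — burden on importer; standard: a more-likely-than-not showing (weight is at least 52).
    (f): 49 < 52 [not met]
    (g): 75 − 25 = 50 < 52 [not met]
  Not every element is met, so the importer fails to carry Stage II.1.
So the customs bureau prevails on this issue.
— Issue III —
Stage III.1 — burden on importer; standard: the balance of probabilities (weight is at least 52).
    (i): 88 − 33 = 55 ≥ 52 [met]
  All elements met. The importer retains the burden for Stage III.2.
Stage III.2 — burden on importer; standard: a scintilla of evidence (weight exceeds 12).
    (j): 25 − 10 = 15 > 12 [met]
    (k): 27 − 15 = 12 ≤ 12 [not met]
  Stage III.2 not carried; the importer fails its burden.
So the customs bureau prevails on this issue.
Per-issue: Issue I → customs bureau; Issue II → customs bureau; Issue III → customs bureau. The importer must prevail on at least one issue; overall, the customs bureau prevails.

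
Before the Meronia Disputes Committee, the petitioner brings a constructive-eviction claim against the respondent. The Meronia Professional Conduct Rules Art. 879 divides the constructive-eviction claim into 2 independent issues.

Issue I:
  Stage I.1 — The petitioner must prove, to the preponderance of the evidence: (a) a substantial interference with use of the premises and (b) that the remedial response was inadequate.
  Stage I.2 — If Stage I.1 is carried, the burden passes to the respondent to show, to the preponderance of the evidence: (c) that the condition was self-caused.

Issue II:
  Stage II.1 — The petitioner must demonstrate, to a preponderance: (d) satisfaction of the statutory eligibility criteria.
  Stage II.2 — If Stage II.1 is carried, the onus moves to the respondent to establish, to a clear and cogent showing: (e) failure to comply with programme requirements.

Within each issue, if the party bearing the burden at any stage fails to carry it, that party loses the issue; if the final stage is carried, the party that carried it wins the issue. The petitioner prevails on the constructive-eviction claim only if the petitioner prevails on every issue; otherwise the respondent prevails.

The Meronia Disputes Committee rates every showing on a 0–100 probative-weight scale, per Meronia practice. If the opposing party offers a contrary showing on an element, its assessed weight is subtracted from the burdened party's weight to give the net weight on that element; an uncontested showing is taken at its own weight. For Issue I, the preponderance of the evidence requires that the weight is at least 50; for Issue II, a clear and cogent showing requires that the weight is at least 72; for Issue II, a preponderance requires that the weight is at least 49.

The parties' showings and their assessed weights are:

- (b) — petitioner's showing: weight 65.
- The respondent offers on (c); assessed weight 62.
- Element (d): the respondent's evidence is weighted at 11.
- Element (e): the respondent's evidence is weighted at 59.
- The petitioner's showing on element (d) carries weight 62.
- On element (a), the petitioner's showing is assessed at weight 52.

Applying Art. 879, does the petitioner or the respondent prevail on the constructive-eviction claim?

respondent

— Issue I —
Stage I.1 (petitioner, the preponderance of the evidence, weight is at least 50): (a) 52 ≥ 50 — meets; (b) 65 ≥ 50 — meets.
  All elements met. The burden passes to the respondent.
Stage I.2 (respondent, the preponderance of the evidence, weight is at least 50): (c) 62 ≥ 50 — meets.
  Stage I.2 carried; the final stage is satisfied.
All stages carried — the respondent prevails on this issue.
— Issue II —
Stage II.1 — burden on petitioner; standard: a preponderance (weight is at least 49).
    (d): 62 − 11 = 51 ≥ 49 [met]
  Stage II.1 is satisfied; the onus moves to the respondent.
Stage II.2 — burden on respondent; standard: a clear and cogent showing (weight is at least 72).
    (e): 59 < 72 [not met]
  The respondent does not carry Stage II.2.
The petitioner prevails on this issue.
Per-issue: Issue I → respondent; Issue II → petitioner. The petitioner must prevail on every issue; overall, the respondent prevails.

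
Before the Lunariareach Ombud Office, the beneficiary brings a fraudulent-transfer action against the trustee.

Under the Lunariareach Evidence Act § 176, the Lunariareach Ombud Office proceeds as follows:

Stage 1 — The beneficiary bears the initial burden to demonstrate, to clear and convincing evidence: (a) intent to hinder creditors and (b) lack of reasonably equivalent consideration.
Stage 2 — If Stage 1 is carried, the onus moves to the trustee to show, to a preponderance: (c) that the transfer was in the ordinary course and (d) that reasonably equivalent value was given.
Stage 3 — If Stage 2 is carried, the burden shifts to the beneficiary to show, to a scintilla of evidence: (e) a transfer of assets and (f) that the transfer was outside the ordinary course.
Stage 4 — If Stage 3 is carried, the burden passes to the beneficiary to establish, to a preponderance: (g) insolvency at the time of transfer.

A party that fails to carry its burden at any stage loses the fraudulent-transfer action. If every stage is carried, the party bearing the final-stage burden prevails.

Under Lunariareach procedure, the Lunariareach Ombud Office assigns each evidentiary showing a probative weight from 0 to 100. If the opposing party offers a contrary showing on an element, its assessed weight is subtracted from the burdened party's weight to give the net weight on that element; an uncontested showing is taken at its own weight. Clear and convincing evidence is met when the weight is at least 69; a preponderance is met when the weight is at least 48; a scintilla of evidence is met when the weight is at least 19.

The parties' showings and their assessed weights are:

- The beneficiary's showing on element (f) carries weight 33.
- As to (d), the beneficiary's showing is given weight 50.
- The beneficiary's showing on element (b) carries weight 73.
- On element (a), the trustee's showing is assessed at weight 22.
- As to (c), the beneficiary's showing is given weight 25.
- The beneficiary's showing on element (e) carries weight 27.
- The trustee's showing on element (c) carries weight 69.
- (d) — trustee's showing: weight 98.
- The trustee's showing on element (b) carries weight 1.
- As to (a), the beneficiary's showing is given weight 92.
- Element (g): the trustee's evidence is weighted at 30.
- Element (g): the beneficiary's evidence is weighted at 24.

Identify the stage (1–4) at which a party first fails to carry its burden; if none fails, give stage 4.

Stage 1 — burden on beneficiary; standard: clear and convincing evidence (weight is at least 69).
    (a): 92 − 22 = 70 ≥ 69 [met]
    (b): 73 − 1 = 72 ≥ 69 [met]
  Stage 1 carried; the burden shifts to the trustee.
Stage 2 — burden on trustee; standard: a preponderance (weight is at least 48).
    (c): 69 − 25 = 44 < 48 [not met]
    (d): 98 − 50 = 48 ≥ 48 [met]
  Stage 2 not carried; the trustee fails its burden.
The beneficiary prevails.

stage 2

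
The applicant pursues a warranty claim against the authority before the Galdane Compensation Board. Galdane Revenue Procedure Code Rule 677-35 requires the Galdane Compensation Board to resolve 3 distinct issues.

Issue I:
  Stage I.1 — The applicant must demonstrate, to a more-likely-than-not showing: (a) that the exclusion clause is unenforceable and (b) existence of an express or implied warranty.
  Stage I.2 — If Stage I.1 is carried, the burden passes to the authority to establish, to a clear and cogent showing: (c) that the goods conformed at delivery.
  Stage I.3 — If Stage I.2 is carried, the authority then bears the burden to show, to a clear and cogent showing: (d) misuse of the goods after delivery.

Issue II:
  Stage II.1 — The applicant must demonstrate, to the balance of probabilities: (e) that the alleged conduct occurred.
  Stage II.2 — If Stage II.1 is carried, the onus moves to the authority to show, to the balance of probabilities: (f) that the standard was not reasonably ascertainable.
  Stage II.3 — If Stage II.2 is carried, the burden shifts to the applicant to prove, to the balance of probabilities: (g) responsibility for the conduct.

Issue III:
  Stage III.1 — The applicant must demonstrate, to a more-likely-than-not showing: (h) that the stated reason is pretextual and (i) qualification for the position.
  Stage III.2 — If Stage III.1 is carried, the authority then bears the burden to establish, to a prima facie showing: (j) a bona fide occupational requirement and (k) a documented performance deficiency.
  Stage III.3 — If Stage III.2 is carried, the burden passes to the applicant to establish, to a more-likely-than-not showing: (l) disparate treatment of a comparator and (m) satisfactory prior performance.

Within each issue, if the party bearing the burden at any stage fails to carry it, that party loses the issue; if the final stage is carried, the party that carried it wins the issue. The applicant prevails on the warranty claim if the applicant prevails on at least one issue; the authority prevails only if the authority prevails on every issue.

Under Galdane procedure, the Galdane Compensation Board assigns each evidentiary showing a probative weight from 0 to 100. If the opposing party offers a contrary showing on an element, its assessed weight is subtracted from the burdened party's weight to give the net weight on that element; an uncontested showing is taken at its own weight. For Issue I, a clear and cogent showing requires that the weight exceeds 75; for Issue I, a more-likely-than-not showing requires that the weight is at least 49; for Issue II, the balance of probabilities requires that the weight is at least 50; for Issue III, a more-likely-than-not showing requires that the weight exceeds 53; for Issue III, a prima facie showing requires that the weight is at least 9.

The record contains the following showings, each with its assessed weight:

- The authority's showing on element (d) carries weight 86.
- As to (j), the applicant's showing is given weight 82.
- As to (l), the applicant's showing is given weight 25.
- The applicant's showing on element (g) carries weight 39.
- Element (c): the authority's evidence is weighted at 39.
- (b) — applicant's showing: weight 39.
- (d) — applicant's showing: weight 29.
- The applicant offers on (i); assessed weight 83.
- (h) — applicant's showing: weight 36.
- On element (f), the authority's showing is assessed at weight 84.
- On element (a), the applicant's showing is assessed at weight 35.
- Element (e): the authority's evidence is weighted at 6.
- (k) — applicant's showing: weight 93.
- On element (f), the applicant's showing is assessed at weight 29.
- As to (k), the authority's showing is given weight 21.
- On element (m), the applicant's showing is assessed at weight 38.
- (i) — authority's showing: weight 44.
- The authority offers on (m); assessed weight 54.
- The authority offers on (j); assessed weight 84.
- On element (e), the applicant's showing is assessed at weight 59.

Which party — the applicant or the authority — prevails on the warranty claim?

— Issue I —
Stage I.1 — burden on applicant; standard: a more-likely-than-not showing (weight is at least 49).
    (a): 35 < 49 [not met]
    (b): 39 < 49 [not met]
  The applicant does not carry Stage I.1.
So the authority prevails on this issue.
— Issue II —
Stage II.1 (applicant, the balance of probabilities, weight is at least 50): (e) net 59−6=53 ≥ 50 — meets.
  All elements met. The burden passes to the authority.
Stage II.2 (authority, the balance of probabilities, weight is at least 50): (f) net 84−29=55 ≥ 50 — meets.
  Stage II.2 is satisfied; the onus moves to the applicant.
Stage II.3 (applicant, the balance of probabilities, weight is at least 50): (g) 39 < 50 — fails.
  Not every element is met, so the applicant fails to carry Stage II.3.
The authority prevails on this issue.
— Issue III —
At Stage III.1 the applicant must meet a more-likely-than-not showing (weight exceeds 53): on (h) the weight is 36, ≤ 53, so (h) does not meet the standard; on (i) the weight is 83 less the opposing 44 gives net 39, which does not exceed 53, so (i) does not meet the standard.
  Stage III.1 not carried; the applicant fails its burden.
The analysis ends at Stage III.1; the authority prevails on this issue.
Per-issue: Issue I → authority; Issue II → authority; Issue III → authority. The applicant must prevail on at least one issue; overall, the authority prevails.

authority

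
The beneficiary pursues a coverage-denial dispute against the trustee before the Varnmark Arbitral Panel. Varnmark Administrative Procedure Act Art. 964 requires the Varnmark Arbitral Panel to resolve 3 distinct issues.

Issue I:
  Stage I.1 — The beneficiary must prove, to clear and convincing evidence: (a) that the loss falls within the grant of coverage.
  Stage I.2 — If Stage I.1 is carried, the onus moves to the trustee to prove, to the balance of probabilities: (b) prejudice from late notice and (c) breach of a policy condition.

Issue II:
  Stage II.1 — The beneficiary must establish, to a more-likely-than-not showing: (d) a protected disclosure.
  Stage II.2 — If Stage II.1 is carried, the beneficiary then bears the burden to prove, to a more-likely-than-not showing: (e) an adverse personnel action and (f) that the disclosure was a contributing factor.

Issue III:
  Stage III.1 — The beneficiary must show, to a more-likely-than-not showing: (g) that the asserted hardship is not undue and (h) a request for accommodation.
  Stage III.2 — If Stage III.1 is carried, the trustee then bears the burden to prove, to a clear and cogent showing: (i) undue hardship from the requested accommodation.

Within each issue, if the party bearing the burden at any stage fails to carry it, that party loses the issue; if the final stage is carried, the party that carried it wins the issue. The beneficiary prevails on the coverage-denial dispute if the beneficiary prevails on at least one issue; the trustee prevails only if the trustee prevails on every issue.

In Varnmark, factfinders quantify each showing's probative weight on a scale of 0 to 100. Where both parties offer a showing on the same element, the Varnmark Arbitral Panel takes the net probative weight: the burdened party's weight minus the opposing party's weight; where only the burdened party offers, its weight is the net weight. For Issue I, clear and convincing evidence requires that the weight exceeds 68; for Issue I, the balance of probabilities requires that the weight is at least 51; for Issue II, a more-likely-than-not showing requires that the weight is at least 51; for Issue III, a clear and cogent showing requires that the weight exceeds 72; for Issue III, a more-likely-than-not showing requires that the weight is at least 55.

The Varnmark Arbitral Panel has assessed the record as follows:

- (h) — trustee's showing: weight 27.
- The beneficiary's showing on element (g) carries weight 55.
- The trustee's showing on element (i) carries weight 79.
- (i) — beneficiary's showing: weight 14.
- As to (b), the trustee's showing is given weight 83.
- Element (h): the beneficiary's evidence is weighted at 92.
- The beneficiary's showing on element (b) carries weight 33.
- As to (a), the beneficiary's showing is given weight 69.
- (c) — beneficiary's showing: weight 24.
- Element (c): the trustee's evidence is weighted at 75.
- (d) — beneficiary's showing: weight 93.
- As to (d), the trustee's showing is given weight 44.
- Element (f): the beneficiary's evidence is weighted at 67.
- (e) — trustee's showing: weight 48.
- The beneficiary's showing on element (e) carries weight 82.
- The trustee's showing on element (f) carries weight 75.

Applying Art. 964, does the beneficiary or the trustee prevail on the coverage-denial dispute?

— Issue I —
Stage I.1 (beneficiary, clear and convincing evidence, weight exceeds 68): (a) 69 > 68 — meets.
  Stage I.1 is satisfied; the onus moves to the trustee.
Stage I.2 (trustee, the balance of probabilities, weight is at least 51): (b) net 83−33=50 < 51 — fails; (c) net 75−24=51 ≥ 51 — meets.
  Not every element is met, so the trustee fails to carry Stage I.2.
The beneficiary prevails on this issue.
— Issue II —
At Stage II.1 the beneficiary must meet a more-likely-than-not showing (weight is at least 51): on (d) the weight is 93 less the opposing 44 gives net 49, which does not reach 51, so (d) does not meet the standard.
  Stage II.1 not carried; the beneficiary fails its burden.
The trustee prevails on this issue.
— Issue III —
Stage III.1 (beneficiary, a more-likely-than-not showing, weight is at least 55): (g) 55 ≥ 55 — meets; (h) net 92−27=65 ≥ 55 — meets.
  All elements met. The burden passes to the trustee.
Stage III.2 (trustee, a clear and cogent showing, weight exceeds 72): (i) net 79−14=65 ≤ 72 — fails.
  The trustee does not carry Stage III.2.
The analysis ends at Stage III.2; the beneficiary prevails on this issue.
Per-issue: Issue I → beneficiary; Issue II → trustee; Issue III → beneficiary. The beneficiary must prevail on at least one issue; overall, the beneficiary prevails.

beneficiary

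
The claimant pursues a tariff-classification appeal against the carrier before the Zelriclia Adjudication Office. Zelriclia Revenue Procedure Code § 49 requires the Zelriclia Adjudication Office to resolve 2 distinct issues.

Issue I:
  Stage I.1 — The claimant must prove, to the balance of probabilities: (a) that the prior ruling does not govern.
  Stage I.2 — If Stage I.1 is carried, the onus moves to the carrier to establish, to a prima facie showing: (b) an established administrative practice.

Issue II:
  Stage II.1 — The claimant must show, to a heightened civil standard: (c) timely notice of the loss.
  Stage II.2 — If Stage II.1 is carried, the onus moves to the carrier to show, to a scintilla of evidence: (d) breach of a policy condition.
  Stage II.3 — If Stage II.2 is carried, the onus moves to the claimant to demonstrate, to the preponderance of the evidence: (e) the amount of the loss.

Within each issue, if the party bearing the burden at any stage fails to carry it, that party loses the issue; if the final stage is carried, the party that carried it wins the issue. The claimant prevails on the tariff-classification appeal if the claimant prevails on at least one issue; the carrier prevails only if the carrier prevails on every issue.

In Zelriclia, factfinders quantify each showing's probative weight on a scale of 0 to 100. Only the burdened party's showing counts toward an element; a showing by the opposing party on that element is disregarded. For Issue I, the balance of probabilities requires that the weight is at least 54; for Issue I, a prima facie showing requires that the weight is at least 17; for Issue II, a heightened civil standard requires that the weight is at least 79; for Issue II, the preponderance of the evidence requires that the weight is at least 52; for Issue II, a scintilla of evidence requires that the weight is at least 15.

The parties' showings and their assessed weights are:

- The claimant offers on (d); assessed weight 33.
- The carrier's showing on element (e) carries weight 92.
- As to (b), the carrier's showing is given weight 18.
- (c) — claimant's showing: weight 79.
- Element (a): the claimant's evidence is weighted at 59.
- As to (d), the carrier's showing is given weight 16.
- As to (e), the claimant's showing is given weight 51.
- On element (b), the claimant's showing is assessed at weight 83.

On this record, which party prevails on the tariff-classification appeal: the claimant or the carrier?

carrier

— Issue I —
Stage I.1 (claimant, the balance of probabilities, weight is at least 54): (a) 59 ≥ 54 — meets.
  All elements met. The burden passes to the carrier.
Stage I.2 (carrier, a prima facie showing, weight is at least 17): (b) 18 (claimant's 83 disregarded) ≥ 17 — meets.
  The carrier carries the last stage.
All stages carried — the carrier prevails on this issue.
— Issue II —
Stage II.1 — burden on claimant; standard: a heightened civil standard (weight is at least 79).
    (c): 79 ≥ 79 [met]
  Stage II.1 is satisfied; the onus moves to the carrier.
Stage II.2 — burden on carrier; standard: a scintilla of evidence (weight is at least 15).
    (d): 16 (claimant's 33 disregarded) ≥ 15 [met]
  Stage II.2 is satisfied; the onus moves to the claimant.
Stage II.3 — burden on claimant; standard: the preponderance of the evidence (weight is at least 52).
    (e): 51 (carrier's 92 disregarded) < 52 [not met]
  The claimant does not carry Stage II.3.
The carrier prevails on this issue.
Per-issue: Issue I → carrier; Issue II → carrier. The claimant must prevail on at least one issue; overall, the carrier prevails.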